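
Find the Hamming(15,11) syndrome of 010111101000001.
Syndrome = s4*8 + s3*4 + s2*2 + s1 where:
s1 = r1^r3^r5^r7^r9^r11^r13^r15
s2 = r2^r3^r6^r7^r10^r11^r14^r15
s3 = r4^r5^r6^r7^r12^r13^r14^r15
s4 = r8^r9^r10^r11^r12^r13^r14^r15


s1=0, s2=0, s3=1, s4=0

Syndrome = 4 (error at position 4)


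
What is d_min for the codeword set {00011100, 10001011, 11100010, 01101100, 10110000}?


Comparing all pairs, minimum distance: 3
Can detect 2 errors, correct 1 errors

3


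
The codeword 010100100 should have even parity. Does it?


Number of 1s: 3

No, parity error (3 ones)


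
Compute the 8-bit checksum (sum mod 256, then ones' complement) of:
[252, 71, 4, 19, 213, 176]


Sum = 735 mod 256 = 223
Complement = 32

32


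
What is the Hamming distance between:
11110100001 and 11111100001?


XOR: 00001000000
Count of 1s: 1

1


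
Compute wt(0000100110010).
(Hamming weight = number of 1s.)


Counting 1s in 0000100110010

4


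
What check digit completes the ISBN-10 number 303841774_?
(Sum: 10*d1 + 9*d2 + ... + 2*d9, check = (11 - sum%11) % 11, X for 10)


Weighted sum: 196
196 mod 11 = 9

Check digit: 2


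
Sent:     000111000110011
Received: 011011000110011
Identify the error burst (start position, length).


XOR: 011100000000000

Burst at position 1, length 3


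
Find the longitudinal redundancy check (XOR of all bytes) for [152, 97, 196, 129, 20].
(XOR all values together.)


XOR chain: 152 ^ 97 ^ 196 ^ 129 ^ 20 = 168

168


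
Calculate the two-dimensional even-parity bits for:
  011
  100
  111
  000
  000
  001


Row parities: 011001
Column parities: 001

Row P: 011001, Col P: 001, Corner: 1


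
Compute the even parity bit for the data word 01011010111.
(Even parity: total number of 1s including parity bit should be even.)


Number of 1s in data: 7
Parity bit: 1

1


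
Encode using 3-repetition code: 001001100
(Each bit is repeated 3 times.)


Each bit -> 3 copies

000000111000000111111000000


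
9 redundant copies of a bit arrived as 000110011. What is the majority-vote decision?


Ones: 4 out of 9
Threshold: 5

0 (4/9 voted 1)


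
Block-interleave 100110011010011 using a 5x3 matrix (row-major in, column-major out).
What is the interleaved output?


Matrix:
  100
  110
  011
  010
  011
Read columns: 110000111100101

110000111100101


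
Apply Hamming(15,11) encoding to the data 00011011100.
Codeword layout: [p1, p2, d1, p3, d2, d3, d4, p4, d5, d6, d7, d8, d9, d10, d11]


Parity bits: p1=0, p2=0, p3=1, p4=0

000100101011100


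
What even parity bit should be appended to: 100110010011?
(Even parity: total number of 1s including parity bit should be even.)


Number of 1s in data: 6
Parity bit: 0

0


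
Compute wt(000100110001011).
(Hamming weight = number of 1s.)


Counting 1s in 000100110001011

6


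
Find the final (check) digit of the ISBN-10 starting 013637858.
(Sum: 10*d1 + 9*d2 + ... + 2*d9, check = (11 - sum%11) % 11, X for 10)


Weighted sum: 191
191 mod 11 = 4

Check digit: 7


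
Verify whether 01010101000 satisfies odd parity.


Number of 1s: 4

No, parity error (4 ones)


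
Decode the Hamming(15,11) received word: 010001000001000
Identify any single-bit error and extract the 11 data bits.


Syndrome = 8: error at position 8

Data: 00100001000 (corrected bit 8)


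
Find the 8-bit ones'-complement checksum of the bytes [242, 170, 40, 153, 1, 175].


Sum = 781 mod 256 = 13
Complement = 242

242


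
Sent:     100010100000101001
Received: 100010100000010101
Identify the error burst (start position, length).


XOR: 000000000000111100

Burst at position 12, length 4


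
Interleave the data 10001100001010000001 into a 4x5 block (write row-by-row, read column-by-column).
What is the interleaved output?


Matrix:
  10001
  10000
  10100
  00001
Read columns: 11100000001000001001

11100000001000001001


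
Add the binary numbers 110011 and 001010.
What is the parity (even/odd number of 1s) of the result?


110011 = 51
001010 = 10
Sum = 61 = 111101
1s count = 5

odd parity (5 ones in 111101)


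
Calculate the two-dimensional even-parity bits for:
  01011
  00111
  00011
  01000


Row parities: 1101
Column parities: 00111

Row P: 1101, Col P: 00111, Corner: 1


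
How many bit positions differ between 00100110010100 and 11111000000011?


XOR: 11011110010111
Count of 1s: 10

10


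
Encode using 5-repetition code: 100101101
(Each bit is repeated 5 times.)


Each bit -> 5 copies

111110000000000111110000011111111110000011111


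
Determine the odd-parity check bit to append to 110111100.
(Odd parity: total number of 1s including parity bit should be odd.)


Number of 1s in data: 6
Parity bit: 1

1


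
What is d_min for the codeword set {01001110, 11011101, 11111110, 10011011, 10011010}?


Comparing all pairs, minimum distance: 1
Can detect 0 errors, correct 0 errors

1


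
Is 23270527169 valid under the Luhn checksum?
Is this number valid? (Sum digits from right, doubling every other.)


Luhn sum = 36
36 mod 10 = 6

Invalid (Luhn sum mod 10 = 6)


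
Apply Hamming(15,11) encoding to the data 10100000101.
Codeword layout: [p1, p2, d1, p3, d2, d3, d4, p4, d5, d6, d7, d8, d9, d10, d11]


Parity bits: p1=1, p2=1, p3=1, p4=0

111101000000101


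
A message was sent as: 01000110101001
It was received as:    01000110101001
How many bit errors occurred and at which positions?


XOR: 00000000000000

0 errors (received matches sent)


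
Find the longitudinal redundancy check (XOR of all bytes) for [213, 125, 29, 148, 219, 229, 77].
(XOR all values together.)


XOR chain: 213 ^ 125 ^ 29 ^ 148 ^ 219 ^ 229 ^ 77 = 82

82


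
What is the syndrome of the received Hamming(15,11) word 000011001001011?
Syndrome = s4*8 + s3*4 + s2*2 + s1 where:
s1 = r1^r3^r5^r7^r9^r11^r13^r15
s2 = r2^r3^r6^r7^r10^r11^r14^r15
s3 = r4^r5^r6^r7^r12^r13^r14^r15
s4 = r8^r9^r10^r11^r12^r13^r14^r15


s1=1, s2=1, s3=1, s4=0

Syndrome = 7 (error at position 7)


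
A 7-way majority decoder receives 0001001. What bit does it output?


Ones: 2 out of 7
Threshold: 4

0 (2/7 voted 1)


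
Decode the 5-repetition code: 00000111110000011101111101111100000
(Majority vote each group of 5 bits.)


Groups: 00000, 11111, 00000, 11101, 11110, 11111, 00000
Majority votes: 0101110

0101110


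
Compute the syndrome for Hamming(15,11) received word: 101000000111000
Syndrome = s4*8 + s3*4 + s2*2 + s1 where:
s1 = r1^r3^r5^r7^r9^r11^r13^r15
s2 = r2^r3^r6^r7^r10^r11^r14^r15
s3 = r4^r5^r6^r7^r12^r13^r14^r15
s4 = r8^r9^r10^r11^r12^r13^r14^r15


s1=1, s2=1, s3=1, s4=1

Syndrome = 15 (error at position 15)


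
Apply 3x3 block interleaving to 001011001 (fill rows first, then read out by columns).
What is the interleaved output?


Matrix:
  001
  011
  001
Read columns: 000010111

000010111


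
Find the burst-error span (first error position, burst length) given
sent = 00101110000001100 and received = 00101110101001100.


XOR: 00000000101000000

Burst at position 8, length 3


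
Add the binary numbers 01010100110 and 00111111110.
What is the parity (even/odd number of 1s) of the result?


01010100110 = 678
00111111110 = 510
Sum = 1188 = 10010100100
1s count = 4

even parity (4 ones in 10010100100)


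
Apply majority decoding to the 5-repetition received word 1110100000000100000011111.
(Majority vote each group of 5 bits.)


Groups: 11101, 00000, 00010, 00000, 11111
Majority votes: 10001

10001


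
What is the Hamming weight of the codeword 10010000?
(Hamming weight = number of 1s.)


Counting 1s in 10010000

2


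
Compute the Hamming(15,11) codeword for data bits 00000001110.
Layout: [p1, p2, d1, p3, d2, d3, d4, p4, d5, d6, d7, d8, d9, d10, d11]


Parity bits: p1=1, p2=1, p3=1, p4=1

110100010001110


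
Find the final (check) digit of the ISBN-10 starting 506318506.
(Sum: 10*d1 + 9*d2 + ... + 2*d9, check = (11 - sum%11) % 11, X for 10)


Weighted sum: 197
197 mod 11 = 10

Check digit: 1


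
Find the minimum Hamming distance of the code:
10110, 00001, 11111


Comparing all pairs, minimum distance: 2
Can detect 1 errors, correct 0 errors

2


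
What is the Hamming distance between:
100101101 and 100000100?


XOR: 000101001
Count of 1s: 3

3


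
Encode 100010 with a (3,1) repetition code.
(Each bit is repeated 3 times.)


Each bit -> 3 copies

111000000000111000


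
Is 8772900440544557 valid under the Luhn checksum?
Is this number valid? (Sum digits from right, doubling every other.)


Luhn sum = 68
68 mod 10 = 8

Invalid (Luhn sum mod 10 = 8)


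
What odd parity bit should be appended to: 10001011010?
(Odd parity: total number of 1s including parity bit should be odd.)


Number of 1s in data: 5
Parity bit: 0

0


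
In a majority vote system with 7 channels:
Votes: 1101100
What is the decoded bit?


Ones: 4 out of 7
Threshold: 4

1 (4/7 voted 1)


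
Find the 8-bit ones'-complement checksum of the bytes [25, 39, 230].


Sum = 294 mod 256 = 38
Complement = 217

217


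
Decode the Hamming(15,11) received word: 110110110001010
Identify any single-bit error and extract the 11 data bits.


Syndrome = 15: error at position 15

Data: 01010001011 (corrected bit 15)


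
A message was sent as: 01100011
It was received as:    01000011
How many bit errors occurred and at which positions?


XOR: 00100000

1 error(s) at position(s): 2


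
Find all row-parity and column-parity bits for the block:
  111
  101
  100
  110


Row parities: 1010
Column parities: 000

Row P: 1010, Col P: 000, Corner: 0


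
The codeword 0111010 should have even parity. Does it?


Number of 1s: 4

Yes, parity is correct (4 ones)


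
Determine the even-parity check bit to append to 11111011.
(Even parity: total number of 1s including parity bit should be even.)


Number of 1s in data: 7
Parity bit: 1

1


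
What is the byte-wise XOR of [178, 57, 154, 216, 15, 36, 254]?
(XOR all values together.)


XOR chain: 178 ^ 57 ^ 154 ^ 216 ^ 15 ^ 36 ^ 254 = 28

28


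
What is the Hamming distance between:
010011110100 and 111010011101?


XOR: 101001101001
Count of 1s: 6

6


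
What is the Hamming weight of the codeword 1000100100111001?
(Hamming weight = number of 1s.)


Counting 1s in 1000100100111001

7


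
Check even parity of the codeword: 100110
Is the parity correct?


Number of 1s: 3

No, parity error (3 ones)


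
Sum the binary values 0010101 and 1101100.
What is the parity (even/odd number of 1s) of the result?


0010101 = 21
1101100 = 108
Sum = 129 = 10000001
1s count = 2

even parity (2 ones in 10000001)


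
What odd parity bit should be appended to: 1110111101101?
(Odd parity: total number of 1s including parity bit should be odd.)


Number of 1s in data: 10
Parity bit: 1

1


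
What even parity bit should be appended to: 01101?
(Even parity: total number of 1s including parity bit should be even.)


Number of 1s in data: 3
Parity bit: 1

1


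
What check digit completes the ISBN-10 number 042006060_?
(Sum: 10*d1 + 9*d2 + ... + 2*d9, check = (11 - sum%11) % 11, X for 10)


Weighted sum: 100
100 mod 11 = 1

Check digit: X


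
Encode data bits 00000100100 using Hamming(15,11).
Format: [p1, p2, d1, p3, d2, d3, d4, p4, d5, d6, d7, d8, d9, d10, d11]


Parity bits: p1=1, p2=1, p3=1, p4=0

110100000100100


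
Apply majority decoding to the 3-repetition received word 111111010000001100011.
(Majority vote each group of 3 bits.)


Groups: 111, 111, 010, 000, 001, 100, 011
Majority votes: 1100001

1100001


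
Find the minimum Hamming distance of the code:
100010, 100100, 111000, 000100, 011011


Comparing all pairs, minimum distance: 1
Can detect 0 errors, correct 0 errors

1


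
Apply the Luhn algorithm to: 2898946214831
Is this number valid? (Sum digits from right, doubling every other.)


Luhn sum = 76
76 mod 10 = 6

Invalid (Luhn sum mod 10 = 6)


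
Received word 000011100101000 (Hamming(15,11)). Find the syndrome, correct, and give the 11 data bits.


Syndrome = 2: error at position 2

Data: 01110101000 (corrected bit 2)


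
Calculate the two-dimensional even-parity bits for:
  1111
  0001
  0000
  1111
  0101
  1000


Row parities: 010001
Column parities: 1100

Row P: 010001, Col P: 1100, Corner: 0


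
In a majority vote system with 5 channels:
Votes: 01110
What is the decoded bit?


Ones: 3 out of 5
Threshold: 3

1 (3/5 voted 1)


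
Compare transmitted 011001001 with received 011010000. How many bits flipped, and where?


XOR: 000011001

3 error(s) at position(s): 4, 5, 8


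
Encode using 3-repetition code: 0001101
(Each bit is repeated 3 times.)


Each bit -> 3 copies

000000000111111000111


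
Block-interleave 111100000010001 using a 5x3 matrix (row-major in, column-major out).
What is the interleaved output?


Matrix:
  111
  100
  000
  010
  001
Read columns: 110001001010001

110001001010001


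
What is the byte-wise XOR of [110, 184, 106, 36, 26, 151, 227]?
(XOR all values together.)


XOR chain: 110 ^ 184 ^ 106 ^ 36 ^ 26 ^ 151 ^ 227 = 246

246


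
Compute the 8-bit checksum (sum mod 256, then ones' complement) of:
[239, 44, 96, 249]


Sum = 628 mod 256 = 116
Complement = 139

139


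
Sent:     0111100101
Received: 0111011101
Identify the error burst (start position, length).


XOR: 0000111000

Burst at position 4, length 3


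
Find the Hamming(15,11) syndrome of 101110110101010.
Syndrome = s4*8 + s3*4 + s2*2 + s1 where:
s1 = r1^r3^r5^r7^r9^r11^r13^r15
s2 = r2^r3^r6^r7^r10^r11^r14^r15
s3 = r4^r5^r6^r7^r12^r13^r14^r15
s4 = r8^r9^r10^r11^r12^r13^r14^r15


s1=0, s2=0, s3=1, s4=0

Syndrome = 4 (error at position 4)


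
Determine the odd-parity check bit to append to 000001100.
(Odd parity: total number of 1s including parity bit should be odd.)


Number of 1s in data: 2
Parity bit: 1

1


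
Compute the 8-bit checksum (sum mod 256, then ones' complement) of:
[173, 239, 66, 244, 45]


Sum = 767 mod 256 = 255
Complement = 0

0


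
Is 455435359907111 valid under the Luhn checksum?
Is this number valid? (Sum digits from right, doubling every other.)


Luhn sum = 53
53 mod 10 = 3

Invalid (Luhn sum mod 10 = 3)


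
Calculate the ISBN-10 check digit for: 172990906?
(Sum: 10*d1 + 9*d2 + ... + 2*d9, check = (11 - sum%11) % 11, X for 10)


Weighted sum: 254
254 mod 11 = 1

Check digit: X


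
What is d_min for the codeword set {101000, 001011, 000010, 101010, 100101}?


Comparing all pairs, minimum distance: 1
Can detect 0 errors, correct 0 errors

1


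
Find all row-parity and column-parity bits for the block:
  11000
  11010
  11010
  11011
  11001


Row parities: 01101
Column parities: 11010

Row P: 01101, Col P: 11010, Corner: 1


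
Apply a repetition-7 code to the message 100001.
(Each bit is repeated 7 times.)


Each bit -> 7 copies

111111100000000000000000000000000001111111


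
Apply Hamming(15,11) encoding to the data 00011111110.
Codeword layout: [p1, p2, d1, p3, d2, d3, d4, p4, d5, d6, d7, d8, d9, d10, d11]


Parity bits: p1=0, p2=0, p3=0, p4=0

000000101111110


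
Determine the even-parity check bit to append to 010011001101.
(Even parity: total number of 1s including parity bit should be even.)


Number of 1s in data: 6
Parity bit: 0

0


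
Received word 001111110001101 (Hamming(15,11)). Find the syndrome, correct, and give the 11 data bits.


Syndrome = 5: error at position 5

Data: 10110001101 (corrected bit 5)


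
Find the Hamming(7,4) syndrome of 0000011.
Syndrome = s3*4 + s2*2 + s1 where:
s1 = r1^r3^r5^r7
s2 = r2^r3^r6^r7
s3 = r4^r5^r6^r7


s1=1, s2=0, s3=0

Syndrome = 1 (error at position 1)


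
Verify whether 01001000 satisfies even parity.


Number of 1s: 2

Yes, parity is correct (2 ones)


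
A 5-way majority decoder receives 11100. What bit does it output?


Ones: 3 out of 5
Threshold: 3

1 (3/5 voted 1)


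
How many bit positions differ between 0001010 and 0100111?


XOR: 0101101
Count of 1s: 4

4


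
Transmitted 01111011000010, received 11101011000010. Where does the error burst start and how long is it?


XOR: 10010000000000

Burst at position 0, length 4


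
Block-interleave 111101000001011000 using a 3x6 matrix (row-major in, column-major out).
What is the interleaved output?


Matrix:
  111101
  000001
  011000
Read columns: 100101101100000110

100101101100000110


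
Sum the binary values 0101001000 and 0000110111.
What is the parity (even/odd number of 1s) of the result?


0101001000 = 328
0000110111 = 55
Sum = 383 = 101111111
1s count = 8

even parity (8 ones in 101111111)


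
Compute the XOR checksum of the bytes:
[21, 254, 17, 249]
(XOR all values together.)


XOR chain: 21 ^ 254 ^ 17 ^ 249 = 3

3


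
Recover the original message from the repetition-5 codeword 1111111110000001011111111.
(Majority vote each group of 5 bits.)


Groups: 11111, 11110, 00000, 10111, 11111
Majority votes: 11011

11011


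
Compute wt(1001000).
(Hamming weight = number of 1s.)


Counting 1s in 1001000

2


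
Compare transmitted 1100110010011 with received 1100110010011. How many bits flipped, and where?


XOR: 0000000000000

0 errors (received matches sent)


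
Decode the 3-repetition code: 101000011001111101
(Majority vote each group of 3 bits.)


Groups: 101, 000, 011, 001, 111, 101
Majority votes: 101011

101011


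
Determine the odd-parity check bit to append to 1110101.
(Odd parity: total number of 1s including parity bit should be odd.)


Number of 1s in data: 5
Parity bit: 0

0


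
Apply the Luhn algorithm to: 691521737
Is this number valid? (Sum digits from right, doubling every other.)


Luhn sum = 41
41 mod 10 = 1

Invalid (Luhn sum mod 10 = 1)


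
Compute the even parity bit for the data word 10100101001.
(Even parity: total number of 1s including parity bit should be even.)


Number of 1s in data: 5
Parity bit: 1

1


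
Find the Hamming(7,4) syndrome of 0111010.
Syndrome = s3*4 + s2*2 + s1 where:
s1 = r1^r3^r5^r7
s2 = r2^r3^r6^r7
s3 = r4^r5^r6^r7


s1=1, s2=1, s3=0

Syndrome = 3 (error at position 3)


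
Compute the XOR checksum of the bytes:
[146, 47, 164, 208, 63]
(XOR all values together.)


XOR chain: 146 ^ 47 ^ 164 ^ 208 ^ 63 = 246

246


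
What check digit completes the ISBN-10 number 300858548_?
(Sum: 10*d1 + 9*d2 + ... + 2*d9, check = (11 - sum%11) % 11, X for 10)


Weighted sum: 204
204 mod 11 = 6

Check digit: 5


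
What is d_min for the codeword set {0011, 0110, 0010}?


Comparing all pairs, minimum distance: 1
Can detect 0 errors, correct 0 errors

1


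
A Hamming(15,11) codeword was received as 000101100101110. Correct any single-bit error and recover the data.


Syndrome = 0: no error detected

Data: 00110101110 (no errors)


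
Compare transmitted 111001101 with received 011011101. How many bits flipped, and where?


XOR: 100010000

2 error(s) at position(s): 0, 4


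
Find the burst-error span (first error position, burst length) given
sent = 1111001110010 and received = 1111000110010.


XOR: 0000001000000

Burst at position 6, length 1


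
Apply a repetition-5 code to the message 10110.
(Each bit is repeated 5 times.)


Each bit -> 5 copies

1111100000111111111100000


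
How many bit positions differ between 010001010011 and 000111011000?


XOR: 010110001011
Count of 1s: 6

6


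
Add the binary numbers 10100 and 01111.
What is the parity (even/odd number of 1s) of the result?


10100 = 20
01111 = 15
Sum = 35 = 100011
1s count = 3

odd parity (3 ones in 100011)


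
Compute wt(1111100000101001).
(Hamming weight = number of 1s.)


Counting 1s in 1111100000101001

8


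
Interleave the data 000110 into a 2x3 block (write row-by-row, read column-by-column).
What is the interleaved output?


Matrix:
  000
  110
Read columns: 010100

010100


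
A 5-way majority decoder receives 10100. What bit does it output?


Ones: 2 out of 5
Threshold: 3

0 (2/5 voted 1)


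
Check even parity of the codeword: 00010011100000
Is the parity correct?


Number of 1s: 4

Yes, parity is correct (4 ones)


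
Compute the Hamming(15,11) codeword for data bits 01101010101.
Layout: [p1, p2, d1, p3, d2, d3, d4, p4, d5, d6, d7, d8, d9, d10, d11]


Parity bits: p1=1, p2=1, p3=0, p4=0

110011001010101


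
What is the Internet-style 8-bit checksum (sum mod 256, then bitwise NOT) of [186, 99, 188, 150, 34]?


Sum = 657 mod 256 = 145
Complement = 110

110


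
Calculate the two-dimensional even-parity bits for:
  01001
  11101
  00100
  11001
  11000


Row parities: 00110
Column parities: 10001

Row P: 00110, Col P: 10001, Corner: 0


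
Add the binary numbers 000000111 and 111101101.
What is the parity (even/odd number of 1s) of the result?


000000111 = 7
111101101 = 493
Sum = 500 = 111110100
1s count = 6

even parity (6 ones in 111110100)


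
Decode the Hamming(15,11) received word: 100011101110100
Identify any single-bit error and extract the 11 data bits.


Syndrome = 0: no error detected

Data: 01111110100 (no errors)


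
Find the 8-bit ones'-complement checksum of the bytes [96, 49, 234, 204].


Sum = 583 mod 256 = 71
Complement = 184

184


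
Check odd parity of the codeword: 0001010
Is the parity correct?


Number of 1s: 2

No, parity error (2 ones)


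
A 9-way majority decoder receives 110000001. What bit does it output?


Ones: 3 out of 9
Threshold: 5

0 (3/9 voted 1)


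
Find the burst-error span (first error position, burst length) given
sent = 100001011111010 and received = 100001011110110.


XOR: 000000000001100

Burst at position 11, length 2


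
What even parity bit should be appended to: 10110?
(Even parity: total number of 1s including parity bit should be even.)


Number of 1s in data: 3
Parity bit: 1

1


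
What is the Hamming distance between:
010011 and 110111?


XOR: 100100
Count of 1s: 2

2


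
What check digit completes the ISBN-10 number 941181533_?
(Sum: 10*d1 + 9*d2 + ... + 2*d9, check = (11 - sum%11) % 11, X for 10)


Weighted sum: 229
229 mod 11 = 9

Check digit: 2


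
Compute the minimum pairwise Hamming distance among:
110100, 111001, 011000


Comparing all pairs, minimum distance: 2
Can detect 1 errors, correct 0 errors

2


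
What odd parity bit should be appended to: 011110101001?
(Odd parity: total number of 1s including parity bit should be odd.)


Number of 1s in data: 7
Parity bit: 0

0


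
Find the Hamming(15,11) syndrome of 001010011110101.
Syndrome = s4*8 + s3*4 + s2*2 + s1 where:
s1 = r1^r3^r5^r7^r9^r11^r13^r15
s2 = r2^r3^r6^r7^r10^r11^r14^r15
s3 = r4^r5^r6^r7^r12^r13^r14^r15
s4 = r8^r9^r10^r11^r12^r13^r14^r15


s1=0, s2=0, s3=1, s4=0

Syndrome = 4 (error at position 4)


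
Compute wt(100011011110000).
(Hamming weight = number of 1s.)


Counting 1s in 100011011110000

7


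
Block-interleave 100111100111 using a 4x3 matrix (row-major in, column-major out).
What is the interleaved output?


Matrix:
  100
  111
  100
  111
Read columns: 111101010101

111101010101


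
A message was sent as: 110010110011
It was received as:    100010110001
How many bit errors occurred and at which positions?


XOR: 010000000010

2 error(s) at position(s): 1, 10


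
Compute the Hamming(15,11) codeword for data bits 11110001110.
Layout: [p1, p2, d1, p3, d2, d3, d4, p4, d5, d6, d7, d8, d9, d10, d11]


Parity bits: p1=0, p2=0, p3=0, p4=1

001011110001110


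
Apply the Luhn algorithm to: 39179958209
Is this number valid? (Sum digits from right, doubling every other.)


Luhn sum = 59
59 mod 10 = 9

Invalid (Luhn sum mod 10 = 9)


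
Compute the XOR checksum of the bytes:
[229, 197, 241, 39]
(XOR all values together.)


XOR chain: 229 ^ 197 ^ 241 ^ 39 = 246

246


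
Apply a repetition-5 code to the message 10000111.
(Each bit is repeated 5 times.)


Each bit -> 5 copies

1111100000000000000000000111111111111111


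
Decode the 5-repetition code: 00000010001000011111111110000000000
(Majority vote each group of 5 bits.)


Groups: 00000, 01000, 10000, 11111, 11111, 00000, 00000
Majority votes: 0001100

0001100


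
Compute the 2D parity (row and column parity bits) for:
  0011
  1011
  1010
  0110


Row parities: 0100
Column parities: 0100

Row P: 0100, Col P: 0100, Corner: 1


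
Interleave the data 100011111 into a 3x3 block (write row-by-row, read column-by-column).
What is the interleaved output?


Matrix:
  100
  011
  111
Read columns: 101011011

101011011


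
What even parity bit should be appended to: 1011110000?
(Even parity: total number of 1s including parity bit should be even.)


Number of 1s in data: 5
Parity bit: 1

1


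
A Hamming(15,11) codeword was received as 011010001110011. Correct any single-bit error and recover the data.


Syndrome = 13: error at position 13

Data: 11001110111 (corrected bit 13)


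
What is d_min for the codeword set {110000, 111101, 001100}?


Comparing all pairs, minimum distance: 3
Can detect 2 errors, correct 1 errors

3


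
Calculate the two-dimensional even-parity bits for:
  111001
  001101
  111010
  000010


Row parities: 0101
Column parities: 001100

Row P: 0101, Col P: 001100, Corner: 0


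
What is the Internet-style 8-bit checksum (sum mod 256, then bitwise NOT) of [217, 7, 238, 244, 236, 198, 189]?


Sum = 1329 mod 256 = 49
Complement = 206

206


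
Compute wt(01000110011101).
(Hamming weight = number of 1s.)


Counting 1s in 01000110011101

7


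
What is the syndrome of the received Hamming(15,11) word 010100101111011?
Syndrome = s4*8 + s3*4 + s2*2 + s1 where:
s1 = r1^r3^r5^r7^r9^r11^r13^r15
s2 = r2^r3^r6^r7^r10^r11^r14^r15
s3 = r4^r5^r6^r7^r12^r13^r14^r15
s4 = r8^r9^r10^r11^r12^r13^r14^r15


s1=0, s2=0, s3=1, s4=0

Syndrome = 4 (error at position 4)


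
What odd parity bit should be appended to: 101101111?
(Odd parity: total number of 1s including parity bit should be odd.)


Number of 1s in data: 7
Parity bit: 0

0


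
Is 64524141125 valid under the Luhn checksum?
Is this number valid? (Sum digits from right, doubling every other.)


Luhn sum = 45
45 mod 10 = 5

Invalid (Luhn sum mod 10 = 5)


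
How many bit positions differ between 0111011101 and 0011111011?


XOR: 0100100110
Count of 1s: 4

4


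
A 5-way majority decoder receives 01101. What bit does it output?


Ones: 3 out of 5
Threshold: 3

1 (3/5 voted 1)


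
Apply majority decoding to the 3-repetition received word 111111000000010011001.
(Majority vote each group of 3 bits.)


Groups: 111, 111, 000, 000, 010, 011, 001
Majority votes: 1100010

1100010


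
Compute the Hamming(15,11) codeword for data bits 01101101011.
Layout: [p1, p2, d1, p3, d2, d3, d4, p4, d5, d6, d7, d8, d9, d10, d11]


Parity bits: p1=1, p2=0, p3=1, p4=1

100111011101011


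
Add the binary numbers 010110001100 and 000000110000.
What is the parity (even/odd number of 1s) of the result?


010110001100 = 1420
000000110000 = 48
Sum = 1468 = 10110111100
1s count = 7

odd parity (7 ones in 10110111100)


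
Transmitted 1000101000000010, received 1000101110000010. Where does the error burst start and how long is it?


XOR: 0000000110000000

Burst at position 7, length 2


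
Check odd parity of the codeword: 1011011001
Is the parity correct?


Number of 1s: 6

No, parity error (6 ones)


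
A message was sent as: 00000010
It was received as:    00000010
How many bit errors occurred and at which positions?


XOR: 00000000

0 errors (received matches sent)


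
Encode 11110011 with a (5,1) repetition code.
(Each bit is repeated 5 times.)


Each bit -> 5 copies

1111111111111111111100000000001111111111


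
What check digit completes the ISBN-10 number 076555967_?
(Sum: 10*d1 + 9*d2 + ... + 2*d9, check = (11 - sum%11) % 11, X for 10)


Weighted sum: 269
269 mod 11 = 5

Check digit: 6


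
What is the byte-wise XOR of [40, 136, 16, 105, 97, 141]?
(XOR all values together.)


XOR chain: 40 ^ 136 ^ 16 ^ 105 ^ 97 ^ 141 = 53

53


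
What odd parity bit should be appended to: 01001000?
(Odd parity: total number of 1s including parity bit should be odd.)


Number of 1s in data: 2
Parity bit: 1

1


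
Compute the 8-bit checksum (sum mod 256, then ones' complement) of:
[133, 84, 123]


Sum = 340 mod 256 = 84
Complement = 171

171


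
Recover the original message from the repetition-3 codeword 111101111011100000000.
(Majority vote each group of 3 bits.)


Groups: 111, 101, 111, 011, 100, 000, 000
Majority votes: 1111000

1111000


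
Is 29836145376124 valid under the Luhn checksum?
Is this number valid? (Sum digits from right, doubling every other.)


Luhn sum = 65
65 mod 10 = 5

Invalid (Luhn sum mod 10 = 5)


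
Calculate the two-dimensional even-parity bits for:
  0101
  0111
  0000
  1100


Row parities: 0100
Column parities: 1110

Row P: 0100, Col P: 1110, Corner: 1


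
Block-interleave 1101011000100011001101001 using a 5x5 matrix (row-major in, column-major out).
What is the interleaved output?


Matrix:
  11010
  11000
  10001
  10011
  01001
Read columns: 1111011001000001001000111

1111011001000001001000111


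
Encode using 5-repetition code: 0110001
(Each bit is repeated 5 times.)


Each bit -> 5 copies

00000111111111100000000000000011111


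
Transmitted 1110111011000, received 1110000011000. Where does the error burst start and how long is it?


XOR: 0000111000000

Burst at position 4, length 3


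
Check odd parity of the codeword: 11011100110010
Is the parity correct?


Number of 1s: 8

No, parity error (8 ones)


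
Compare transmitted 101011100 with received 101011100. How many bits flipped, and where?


XOR: 000000000

0 errors (received matches sent)


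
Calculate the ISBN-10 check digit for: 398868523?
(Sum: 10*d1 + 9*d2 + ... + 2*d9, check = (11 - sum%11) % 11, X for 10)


Weighted sum: 339
339 mod 11 = 9

Check digit: 2


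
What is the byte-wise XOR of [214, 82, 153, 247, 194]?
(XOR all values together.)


XOR chain: 214 ^ 82 ^ 153 ^ 247 ^ 194 = 40

40


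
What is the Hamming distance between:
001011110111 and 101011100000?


XOR: 100000010111
Count of 1s: 5

5


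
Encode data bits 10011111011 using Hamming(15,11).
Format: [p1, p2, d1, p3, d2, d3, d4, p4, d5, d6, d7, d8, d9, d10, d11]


Parity bits: p1=1, p2=0, p3=0, p4=0

101000101111011


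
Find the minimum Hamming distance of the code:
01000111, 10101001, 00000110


Comparing all pairs, minimum distance: 2
Can detect 1 errors, correct 0 errors

2


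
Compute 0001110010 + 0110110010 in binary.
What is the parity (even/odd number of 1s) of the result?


0001110010 = 114
0110110010 = 434
Sum = 548 = 1000100100
1s count = 3

odd parity (3 ones in 1000100100)


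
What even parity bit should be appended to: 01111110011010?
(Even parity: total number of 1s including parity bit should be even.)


Number of 1s in data: 9
Parity bit: 1

1


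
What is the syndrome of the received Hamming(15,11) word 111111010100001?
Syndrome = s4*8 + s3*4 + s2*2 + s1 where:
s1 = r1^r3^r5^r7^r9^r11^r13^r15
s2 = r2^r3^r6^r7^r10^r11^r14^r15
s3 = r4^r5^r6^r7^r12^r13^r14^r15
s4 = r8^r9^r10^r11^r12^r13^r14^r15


s1=0, s2=1, s3=0, s4=1

Syndrome = 10 (error at position 10)


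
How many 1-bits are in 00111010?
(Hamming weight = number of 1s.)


Counting 1s in 00111010

4


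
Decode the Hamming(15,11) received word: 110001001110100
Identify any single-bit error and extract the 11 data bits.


Syndrome = 0: no error detected

Data: 00101110100 (no errors)


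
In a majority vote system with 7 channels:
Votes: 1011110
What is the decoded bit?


Ones: 5 out of 7
Threshold: 4

1 (5/7 voted 1)


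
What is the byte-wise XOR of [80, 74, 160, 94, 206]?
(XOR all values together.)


XOR chain: 80 ^ 74 ^ 160 ^ 94 ^ 206 = 42

42


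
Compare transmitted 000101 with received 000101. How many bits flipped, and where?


XOR: 000000

0 errors (received matches sent)


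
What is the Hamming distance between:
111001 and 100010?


XOR: 011011
Count of 1s: 4

4


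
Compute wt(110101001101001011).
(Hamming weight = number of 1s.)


Counting 1s in 110101001101001011

10


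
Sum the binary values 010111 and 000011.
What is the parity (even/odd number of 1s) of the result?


010111 = 23
000011 = 3
Sum = 26 = 11010
1s count = 3

odd parity (3 ones in 11010)


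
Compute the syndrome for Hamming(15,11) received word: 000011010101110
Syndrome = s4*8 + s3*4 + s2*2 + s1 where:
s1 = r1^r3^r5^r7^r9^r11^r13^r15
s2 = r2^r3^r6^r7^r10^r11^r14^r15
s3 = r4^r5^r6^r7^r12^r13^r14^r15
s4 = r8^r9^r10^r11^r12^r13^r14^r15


s1=0, s2=1, s3=1, s4=1

Syndrome = 14 (error at position 14)


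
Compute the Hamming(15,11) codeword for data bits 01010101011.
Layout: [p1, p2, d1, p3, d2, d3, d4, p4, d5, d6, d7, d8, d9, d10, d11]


Parity bits: p1=1, p2=0, p3=1, p4=0

100110100101011


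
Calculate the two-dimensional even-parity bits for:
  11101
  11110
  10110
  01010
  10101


Row parities: 00101
Column parities: 01010

Row P: 00101, Col P: 01010, Corner: 0


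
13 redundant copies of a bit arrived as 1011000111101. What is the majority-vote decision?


Ones: 8 out of 13
Threshold: 7

1 (8/13 voted 1)


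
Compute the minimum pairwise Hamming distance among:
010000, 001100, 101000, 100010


Comparing all pairs, minimum distance: 2
Can detect 1 errors, correct 0 errors

2


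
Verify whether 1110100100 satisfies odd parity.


Number of 1s: 5

Yes, parity is correct (5 ones)


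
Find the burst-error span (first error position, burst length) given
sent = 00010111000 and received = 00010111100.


XOR: 00000000100

Burst at position 8, length 1


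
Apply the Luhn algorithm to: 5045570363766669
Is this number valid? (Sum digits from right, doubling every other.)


Luhn sum = 63
63 mod 10 = 3

Invalid (Luhn sum mod 10 = 3)


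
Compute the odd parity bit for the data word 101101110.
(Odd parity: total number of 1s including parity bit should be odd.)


Number of 1s in data: 6
Parity bit: 1

1


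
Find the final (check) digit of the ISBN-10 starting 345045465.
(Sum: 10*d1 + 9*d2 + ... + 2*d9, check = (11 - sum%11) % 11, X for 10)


Weighted sum: 199
199 mod 11 = 1

Check digit: X


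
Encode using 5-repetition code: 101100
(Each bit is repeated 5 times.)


Each bit -> 5 copies

111110000011111111110000000000


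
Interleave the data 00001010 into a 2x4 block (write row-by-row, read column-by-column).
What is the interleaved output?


Matrix:
  0000
  1010
Read columns: 01000100

01000100


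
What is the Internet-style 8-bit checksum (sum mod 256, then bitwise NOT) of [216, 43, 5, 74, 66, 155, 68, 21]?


Sum = 648 mod 256 = 136
Complement = 119

119


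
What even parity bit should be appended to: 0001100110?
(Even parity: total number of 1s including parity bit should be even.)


Number of 1s in data: 4
Parity bit: 0

0


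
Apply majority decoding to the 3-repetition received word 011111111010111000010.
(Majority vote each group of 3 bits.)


Groups: 011, 111, 111, 010, 111, 000, 010
Majority votes: 1110100

1110100


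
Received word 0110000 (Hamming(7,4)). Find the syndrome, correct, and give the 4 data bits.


Syndrome = 1: error at position 1

Data: 1000 (corrected bit 1)


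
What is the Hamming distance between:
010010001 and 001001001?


XOR: 011011000
Count of 1s: 4

4


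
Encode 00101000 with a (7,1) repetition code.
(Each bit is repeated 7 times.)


Each bit -> 7 copies

00000000000000111111100000001111111000000000000000000000


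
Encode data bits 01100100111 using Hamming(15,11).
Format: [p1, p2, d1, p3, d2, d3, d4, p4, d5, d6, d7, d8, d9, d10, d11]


Parity bits: p1=1, p2=0, p3=1, p4=0

100111000100111


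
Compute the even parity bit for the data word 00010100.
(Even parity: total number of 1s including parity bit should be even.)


Number of 1s in data: 2
Parity bit: 0

0


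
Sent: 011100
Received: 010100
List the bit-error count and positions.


XOR: 001000

1 error(s) at position(s): 2


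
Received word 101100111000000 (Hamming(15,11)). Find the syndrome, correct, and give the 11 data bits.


Syndrome = 0: no error detected

Data: 10011000000 (no errors)


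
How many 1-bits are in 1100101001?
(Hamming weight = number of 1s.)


Counting 1s in 1100101001

5


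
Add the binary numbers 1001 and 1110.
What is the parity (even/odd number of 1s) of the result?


1001 = 9
1110 = 14
Sum = 23 = 10111
1s count = 4

even parity (4 ones in 10111)


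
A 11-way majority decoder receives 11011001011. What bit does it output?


Ones: 7 out of 11
Threshold: 6

1 (7/11 voted 1)


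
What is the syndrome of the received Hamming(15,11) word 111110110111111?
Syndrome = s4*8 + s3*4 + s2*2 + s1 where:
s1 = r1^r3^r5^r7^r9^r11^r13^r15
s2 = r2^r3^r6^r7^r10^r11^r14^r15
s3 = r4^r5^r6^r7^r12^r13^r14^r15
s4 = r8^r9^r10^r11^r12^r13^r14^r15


s1=1, s2=1, s3=1, s4=1

Syndrome = 15 (error at position 15)


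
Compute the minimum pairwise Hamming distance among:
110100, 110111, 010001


Comparing all pairs, minimum distance: 2
Can detect 1 errors, correct 0 errors

2


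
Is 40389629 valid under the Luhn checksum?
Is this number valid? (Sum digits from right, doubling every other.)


Luhn sum = 50
50 mod 10 = 0

Valid (Luhn sum mod 10 = 0)


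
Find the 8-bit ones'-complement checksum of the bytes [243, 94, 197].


Sum = 534 mod 256 = 22
Complement = 233

233


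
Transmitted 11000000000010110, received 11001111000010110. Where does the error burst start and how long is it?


XOR: 00001111000000000

Burst at position 4, length 4


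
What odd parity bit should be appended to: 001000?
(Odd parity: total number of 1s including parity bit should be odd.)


Number of 1s in data: 1
Parity bit: 0

0


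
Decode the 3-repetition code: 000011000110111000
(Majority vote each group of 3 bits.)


Groups: 000, 011, 000, 110, 111, 000
Majority votes: 010110

010110


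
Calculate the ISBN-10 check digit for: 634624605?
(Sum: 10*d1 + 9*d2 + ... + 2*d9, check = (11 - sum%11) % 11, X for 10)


Weighted sum: 227
227 mod 11 = 7

Check digit: 4


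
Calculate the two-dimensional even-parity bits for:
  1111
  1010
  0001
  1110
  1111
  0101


Row parities: 001100
Column parities: 0000

Row P: 001100, Col P: 0000, Corner: 0


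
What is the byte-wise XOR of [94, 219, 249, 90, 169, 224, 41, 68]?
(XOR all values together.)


XOR chain: 94 ^ 219 ^ 249 ^ 90 ^ 169 ^ 224 ^ 41 ^ 68 = 2

2


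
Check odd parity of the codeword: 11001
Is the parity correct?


Number of 1s: 3

Yes, parity is correct (3 ones)


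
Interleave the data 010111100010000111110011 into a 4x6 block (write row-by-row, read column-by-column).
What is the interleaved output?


Matrix:
  010111
  100010
  000111
  110011
Read columns: 010110010000101011111011

010110010000101011111011


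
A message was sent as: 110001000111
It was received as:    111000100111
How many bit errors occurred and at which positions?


XOR: 001001100000

3 error(s) at position(s): 2, 5, 6


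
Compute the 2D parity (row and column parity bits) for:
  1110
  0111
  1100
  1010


Row parities: 1100
Column parities: 1111

Row P: 1100, Col P: 1111, Corner: 0
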